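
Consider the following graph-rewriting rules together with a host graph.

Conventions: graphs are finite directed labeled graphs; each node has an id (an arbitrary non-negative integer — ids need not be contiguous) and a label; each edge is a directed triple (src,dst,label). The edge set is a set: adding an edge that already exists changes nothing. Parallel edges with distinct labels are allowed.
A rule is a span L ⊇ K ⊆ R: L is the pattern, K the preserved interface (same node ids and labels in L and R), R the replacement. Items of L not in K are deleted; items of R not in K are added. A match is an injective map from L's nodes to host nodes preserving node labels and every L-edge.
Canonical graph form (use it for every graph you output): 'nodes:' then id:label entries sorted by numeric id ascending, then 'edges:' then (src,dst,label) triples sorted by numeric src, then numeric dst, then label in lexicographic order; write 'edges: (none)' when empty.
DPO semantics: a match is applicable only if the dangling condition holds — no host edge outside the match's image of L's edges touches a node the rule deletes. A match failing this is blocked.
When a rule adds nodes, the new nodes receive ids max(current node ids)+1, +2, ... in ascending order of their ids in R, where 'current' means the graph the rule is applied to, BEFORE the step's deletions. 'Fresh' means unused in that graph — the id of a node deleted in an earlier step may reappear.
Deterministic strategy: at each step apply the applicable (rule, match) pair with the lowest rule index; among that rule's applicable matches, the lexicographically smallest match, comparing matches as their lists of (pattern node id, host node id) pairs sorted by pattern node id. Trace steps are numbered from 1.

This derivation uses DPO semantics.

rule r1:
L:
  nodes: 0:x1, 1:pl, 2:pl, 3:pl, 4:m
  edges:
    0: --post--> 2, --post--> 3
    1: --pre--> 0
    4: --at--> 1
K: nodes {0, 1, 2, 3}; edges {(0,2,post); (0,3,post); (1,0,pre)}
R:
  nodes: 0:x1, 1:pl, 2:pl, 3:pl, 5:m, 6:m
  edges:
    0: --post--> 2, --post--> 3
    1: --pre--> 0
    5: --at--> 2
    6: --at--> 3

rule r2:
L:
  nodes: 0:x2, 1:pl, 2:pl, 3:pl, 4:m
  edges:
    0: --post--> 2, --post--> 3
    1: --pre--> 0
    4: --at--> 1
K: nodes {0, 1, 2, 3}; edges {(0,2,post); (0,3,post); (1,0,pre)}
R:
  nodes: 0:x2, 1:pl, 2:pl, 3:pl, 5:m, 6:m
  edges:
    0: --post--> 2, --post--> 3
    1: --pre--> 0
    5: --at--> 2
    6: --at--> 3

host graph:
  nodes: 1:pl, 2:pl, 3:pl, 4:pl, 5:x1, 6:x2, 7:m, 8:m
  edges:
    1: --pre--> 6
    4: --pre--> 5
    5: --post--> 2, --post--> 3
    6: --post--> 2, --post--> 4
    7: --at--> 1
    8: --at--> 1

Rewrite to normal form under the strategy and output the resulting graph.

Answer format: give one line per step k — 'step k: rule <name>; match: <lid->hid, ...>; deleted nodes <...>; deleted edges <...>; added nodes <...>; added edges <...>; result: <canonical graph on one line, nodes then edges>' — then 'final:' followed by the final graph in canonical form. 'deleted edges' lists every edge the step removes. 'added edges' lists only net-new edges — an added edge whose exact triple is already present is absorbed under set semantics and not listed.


step 1: rule r2; match: 0->6, 1->1, 2->2, 3->4, 4->7; deleted nodes 7; deleted edges (7,1,at); added nodes 9, 10; added edges (9,2,at); (10,4,at); result: nodes: 1:pl, 2:pl, 3:pl, 4:pl, 5:x1, 6:x2, 8:m, 9:m, 10:m edges: (1,6,pre); (4,5,pre); (5,2,post); (5,3,post); (6,2,post); (6,4,post); (8,1,at); (9,2,at); (10,4,at)
step 2: rule r1; match: 0->5, 1->4, 2->2, 3->3, 4->10; deleted nodes 10; deleted edges (10,4,at); added nodes 11, 12; added edges (11,2,at); (12,3,at); result: nodes: 1:pl, 2:pl, 3:pl, 4:pl, 5:x1, 6:x2, 8:m, 9:m, 11:m, 12:m edges: (1,6,pre); (4,5,pre); (5,2,post); (5,3,post); (6,2,post); (6,4,post); (8,1,at); (9,2,at); (11,2,at); (12,3,at)
step 3: rule r2; match: 0->6, 1->1, 2->2, 3->4, 4->8; deleted nodes 8; deleted edges (8,1,at); added nodes 13, 14; added edges (13,2,at); (14,4,at); result: nodes: 1:pl, 2:pl, 3:pl, 4:pl, 5:x1, 6:x2, 9:m, 11:m, 12:m, 13:m, 14:m edges: (1,6,pre); (4,5,pre); (5,2,post); (5,3,post); (6,2,post); (6,4,post); (9,2,at); (11,2,at); (12,3,at); (13,2,at); (14,4,at)
step 4: rule r1; match: 0->5, 1->4, 2->2, 3->3, 4->14; deleted nodes 14; deleted edges (14,4,at); added nodes 15, 16; added edges (15,2,at); (16,3,at); result: nodes: 1:pl, 2:pl, 3:pl, 4:pl, 5:x1, 6:x2, 9:m, 11:m, 12:m, 13:m, 15:m, 16:m edges: (1,6,pre); (4,5,pre); (5,2,post); (5,3,post); (6,2,post); (6,4,post); (9,2,at); (11,2,at); (12,3,at); (13,2,at); (15,2,at); (16,3,at)
final:
nodes: 1:pl, 2:pl, 3:pl, 4:pl, 5:x1, 6:x2, 9:m, 11:m, 12:m, 13:m, 15:m, 16:m
edges: (1,6,pre); (4,5,pre); (5,2,post); (5,3,post); (6,2,post); (6,4,post); (9,2,at); (11,2,at); (12,3,at); (13,2,at); (15,2,at); (16,3,at)


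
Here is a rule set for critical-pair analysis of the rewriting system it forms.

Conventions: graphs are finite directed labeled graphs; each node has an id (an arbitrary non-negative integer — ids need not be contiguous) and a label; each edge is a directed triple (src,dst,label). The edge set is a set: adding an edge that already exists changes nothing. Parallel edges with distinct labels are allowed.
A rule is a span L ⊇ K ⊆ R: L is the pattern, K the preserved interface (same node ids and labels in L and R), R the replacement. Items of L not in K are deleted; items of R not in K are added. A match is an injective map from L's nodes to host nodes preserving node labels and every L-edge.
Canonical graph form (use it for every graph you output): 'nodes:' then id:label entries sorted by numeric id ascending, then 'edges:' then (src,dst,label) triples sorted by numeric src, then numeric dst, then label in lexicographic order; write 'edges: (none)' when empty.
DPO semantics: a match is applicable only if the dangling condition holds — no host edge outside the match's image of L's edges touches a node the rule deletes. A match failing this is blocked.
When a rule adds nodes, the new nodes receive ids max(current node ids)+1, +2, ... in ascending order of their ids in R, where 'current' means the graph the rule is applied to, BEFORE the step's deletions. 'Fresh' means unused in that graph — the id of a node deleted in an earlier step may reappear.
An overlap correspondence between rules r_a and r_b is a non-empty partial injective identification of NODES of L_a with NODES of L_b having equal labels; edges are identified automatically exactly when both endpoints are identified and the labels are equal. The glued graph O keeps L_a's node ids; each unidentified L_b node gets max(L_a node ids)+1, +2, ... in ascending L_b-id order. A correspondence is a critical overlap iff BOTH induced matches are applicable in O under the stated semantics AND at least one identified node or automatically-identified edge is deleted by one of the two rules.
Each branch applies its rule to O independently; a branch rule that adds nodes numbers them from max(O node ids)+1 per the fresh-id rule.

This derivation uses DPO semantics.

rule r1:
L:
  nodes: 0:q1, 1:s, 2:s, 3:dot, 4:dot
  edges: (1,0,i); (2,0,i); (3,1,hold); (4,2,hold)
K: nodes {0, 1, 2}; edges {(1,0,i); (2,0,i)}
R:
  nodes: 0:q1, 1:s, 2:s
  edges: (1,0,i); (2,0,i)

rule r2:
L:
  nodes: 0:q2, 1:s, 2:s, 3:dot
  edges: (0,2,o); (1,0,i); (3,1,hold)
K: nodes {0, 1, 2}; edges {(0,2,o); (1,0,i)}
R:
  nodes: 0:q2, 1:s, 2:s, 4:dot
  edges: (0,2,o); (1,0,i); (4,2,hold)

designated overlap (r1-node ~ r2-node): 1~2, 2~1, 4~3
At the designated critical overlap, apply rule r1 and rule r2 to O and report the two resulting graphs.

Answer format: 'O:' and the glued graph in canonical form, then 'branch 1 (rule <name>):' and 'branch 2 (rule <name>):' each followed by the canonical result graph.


O:
nodes: 0:q1, 1:s, 2:s, 3:dot, 4:dot, 5:q2
edges: (1,0,i); (2,0,i); (2,5,i); (3,1,hold); (4,2,hold); (5,1,o)
branch 1 (rule r1):
nodes: 0:q1, 1:s, 2:s, 5:q2
edges: (1,0,i); (2,0,i); (2,5,i); (5,1,o)
branch 2 (rule r2):
nodes: 0:q1, 1:s, 2:s, 3:dot, 5:q2, 6:dot
edges: (1,0,i); (2,0,i); (2,5,i); (3,1,hold); (5,1,o); (6,1,hold)


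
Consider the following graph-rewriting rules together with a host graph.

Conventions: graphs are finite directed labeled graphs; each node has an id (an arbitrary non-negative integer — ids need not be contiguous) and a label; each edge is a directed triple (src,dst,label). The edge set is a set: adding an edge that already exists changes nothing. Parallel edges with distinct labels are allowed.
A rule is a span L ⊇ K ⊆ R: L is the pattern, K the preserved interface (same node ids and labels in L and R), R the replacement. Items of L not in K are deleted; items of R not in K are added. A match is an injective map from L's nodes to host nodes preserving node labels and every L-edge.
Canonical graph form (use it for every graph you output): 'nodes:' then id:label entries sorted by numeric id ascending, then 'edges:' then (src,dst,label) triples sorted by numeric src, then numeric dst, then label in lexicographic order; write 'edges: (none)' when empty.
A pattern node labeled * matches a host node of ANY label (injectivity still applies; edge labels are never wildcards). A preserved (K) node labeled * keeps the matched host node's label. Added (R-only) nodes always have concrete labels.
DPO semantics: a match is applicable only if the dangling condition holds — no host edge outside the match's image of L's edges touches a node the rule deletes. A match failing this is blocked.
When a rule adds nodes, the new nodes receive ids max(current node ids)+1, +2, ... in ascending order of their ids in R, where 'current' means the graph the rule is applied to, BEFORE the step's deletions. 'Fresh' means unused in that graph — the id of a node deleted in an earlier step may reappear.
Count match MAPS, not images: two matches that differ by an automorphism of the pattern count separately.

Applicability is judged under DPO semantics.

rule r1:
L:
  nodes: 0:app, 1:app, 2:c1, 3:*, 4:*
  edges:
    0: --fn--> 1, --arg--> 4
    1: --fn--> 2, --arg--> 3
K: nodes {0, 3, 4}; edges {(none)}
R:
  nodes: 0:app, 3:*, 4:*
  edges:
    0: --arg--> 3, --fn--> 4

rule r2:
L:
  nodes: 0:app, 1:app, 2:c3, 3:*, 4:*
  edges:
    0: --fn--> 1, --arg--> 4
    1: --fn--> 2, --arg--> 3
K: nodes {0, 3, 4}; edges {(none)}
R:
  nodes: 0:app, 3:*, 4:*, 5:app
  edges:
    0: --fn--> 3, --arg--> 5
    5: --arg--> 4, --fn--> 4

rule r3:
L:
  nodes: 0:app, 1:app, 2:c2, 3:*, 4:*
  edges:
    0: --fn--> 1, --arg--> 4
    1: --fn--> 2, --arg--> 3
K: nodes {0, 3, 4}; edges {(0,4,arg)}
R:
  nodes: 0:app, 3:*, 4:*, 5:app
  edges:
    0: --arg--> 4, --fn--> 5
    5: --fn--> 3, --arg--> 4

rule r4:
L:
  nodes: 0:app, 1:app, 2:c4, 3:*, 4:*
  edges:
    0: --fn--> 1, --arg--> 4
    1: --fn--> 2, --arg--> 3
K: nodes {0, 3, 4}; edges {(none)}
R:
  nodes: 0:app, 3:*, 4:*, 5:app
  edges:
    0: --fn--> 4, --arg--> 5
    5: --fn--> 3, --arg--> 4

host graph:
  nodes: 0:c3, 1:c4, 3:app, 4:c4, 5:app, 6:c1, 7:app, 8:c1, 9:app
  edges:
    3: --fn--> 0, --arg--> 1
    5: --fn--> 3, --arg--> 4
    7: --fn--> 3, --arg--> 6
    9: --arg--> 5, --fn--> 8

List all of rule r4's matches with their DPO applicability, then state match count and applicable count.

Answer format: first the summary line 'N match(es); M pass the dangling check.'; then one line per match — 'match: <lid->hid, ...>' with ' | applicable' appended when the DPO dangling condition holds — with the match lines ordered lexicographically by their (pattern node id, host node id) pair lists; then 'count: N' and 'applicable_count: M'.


0 match(es); 0 pass the dangling check.
count: 0
applicable_count: 0


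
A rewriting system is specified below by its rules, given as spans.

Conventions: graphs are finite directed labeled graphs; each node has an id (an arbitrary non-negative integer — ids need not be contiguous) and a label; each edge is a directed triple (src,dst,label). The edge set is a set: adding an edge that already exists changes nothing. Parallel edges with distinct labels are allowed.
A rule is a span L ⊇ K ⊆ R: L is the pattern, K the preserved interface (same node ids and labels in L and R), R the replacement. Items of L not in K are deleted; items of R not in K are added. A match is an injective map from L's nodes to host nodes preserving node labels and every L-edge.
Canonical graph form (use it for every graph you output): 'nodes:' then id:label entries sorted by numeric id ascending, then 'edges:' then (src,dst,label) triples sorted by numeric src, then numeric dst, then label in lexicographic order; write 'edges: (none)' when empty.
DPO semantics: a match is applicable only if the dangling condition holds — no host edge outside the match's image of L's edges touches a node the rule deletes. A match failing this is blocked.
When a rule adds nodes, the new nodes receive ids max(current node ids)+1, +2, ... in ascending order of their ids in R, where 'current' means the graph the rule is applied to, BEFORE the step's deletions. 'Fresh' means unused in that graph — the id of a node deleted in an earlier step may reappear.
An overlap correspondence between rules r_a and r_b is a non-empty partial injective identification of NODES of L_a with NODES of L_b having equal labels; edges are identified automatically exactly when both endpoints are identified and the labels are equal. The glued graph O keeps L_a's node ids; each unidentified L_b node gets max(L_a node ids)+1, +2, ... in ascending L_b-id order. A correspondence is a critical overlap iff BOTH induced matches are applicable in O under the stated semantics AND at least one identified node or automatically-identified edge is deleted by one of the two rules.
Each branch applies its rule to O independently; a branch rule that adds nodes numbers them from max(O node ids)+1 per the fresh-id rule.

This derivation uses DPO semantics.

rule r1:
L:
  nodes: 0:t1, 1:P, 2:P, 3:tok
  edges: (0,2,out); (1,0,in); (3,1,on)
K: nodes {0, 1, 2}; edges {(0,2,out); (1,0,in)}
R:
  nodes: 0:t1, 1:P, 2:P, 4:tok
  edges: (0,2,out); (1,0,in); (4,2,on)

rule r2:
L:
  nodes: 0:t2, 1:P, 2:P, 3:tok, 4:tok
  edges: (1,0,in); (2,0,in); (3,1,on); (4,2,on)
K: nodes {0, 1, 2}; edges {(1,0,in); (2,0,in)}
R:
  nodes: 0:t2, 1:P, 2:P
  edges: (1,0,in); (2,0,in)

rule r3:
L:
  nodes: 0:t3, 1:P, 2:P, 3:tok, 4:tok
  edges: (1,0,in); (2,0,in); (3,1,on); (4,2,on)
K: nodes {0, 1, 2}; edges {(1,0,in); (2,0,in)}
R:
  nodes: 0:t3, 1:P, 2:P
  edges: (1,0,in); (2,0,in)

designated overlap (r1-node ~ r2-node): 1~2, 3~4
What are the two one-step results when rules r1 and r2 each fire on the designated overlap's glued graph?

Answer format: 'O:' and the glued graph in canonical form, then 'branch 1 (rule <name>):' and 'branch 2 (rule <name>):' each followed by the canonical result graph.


O:
nodes: 0:t1, 1:P, 2:P, 3:tok, 4:t2, 5:P, 6:tok
edges: (0,2,out); (1,0,in); (1,4,in); (3,1,on); (5,4,in); (6,5,on)
branch 1 (rule r1):
nodes: 0:t1, 1:P, 2:P, 4:t2, 5:P, 6:tok, 7:tok
edges: (0,2,out); (1,0,in); (1,4,in); (5,4,in); (6,5,on); (7,2,on)
branch 2 (rule r2):
nodes: 0:t1, 1:P, 2:P, 4:t2, 5:P
edges: (0,2,out); (1,0,in); (1,4,in); (5,4,in)


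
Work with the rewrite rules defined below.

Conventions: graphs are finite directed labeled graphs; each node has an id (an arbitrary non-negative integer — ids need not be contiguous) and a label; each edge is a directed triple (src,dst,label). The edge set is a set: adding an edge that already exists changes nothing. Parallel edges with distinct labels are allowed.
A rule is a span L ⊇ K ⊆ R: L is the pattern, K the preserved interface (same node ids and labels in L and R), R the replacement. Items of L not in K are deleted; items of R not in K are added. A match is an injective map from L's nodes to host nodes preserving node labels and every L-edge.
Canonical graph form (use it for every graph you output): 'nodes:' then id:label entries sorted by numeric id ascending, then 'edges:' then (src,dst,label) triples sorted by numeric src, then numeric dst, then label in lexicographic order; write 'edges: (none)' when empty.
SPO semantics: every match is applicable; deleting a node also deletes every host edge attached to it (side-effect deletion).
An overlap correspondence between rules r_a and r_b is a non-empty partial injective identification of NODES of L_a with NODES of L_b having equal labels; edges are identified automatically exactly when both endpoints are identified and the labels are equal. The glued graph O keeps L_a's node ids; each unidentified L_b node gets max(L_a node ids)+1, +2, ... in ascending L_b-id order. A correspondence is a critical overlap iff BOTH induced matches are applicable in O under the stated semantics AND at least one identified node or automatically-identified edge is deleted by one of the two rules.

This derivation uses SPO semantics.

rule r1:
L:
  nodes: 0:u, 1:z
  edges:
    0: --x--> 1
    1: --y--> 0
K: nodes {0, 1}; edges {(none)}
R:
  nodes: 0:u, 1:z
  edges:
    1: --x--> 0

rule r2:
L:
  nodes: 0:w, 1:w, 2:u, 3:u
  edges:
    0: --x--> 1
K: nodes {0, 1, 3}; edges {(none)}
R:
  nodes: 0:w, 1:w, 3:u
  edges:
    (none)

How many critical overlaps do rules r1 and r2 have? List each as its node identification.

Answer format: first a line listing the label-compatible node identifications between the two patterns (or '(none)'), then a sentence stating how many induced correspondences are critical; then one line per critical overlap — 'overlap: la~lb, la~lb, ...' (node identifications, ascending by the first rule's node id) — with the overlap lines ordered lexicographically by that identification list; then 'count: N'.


label-compatible node identifications between L(r1) and L(r2): 0~2, 0~3
1 of the induced correspondences is a critical overlap of r1 and r2.
overlap: 0~2
count: 1


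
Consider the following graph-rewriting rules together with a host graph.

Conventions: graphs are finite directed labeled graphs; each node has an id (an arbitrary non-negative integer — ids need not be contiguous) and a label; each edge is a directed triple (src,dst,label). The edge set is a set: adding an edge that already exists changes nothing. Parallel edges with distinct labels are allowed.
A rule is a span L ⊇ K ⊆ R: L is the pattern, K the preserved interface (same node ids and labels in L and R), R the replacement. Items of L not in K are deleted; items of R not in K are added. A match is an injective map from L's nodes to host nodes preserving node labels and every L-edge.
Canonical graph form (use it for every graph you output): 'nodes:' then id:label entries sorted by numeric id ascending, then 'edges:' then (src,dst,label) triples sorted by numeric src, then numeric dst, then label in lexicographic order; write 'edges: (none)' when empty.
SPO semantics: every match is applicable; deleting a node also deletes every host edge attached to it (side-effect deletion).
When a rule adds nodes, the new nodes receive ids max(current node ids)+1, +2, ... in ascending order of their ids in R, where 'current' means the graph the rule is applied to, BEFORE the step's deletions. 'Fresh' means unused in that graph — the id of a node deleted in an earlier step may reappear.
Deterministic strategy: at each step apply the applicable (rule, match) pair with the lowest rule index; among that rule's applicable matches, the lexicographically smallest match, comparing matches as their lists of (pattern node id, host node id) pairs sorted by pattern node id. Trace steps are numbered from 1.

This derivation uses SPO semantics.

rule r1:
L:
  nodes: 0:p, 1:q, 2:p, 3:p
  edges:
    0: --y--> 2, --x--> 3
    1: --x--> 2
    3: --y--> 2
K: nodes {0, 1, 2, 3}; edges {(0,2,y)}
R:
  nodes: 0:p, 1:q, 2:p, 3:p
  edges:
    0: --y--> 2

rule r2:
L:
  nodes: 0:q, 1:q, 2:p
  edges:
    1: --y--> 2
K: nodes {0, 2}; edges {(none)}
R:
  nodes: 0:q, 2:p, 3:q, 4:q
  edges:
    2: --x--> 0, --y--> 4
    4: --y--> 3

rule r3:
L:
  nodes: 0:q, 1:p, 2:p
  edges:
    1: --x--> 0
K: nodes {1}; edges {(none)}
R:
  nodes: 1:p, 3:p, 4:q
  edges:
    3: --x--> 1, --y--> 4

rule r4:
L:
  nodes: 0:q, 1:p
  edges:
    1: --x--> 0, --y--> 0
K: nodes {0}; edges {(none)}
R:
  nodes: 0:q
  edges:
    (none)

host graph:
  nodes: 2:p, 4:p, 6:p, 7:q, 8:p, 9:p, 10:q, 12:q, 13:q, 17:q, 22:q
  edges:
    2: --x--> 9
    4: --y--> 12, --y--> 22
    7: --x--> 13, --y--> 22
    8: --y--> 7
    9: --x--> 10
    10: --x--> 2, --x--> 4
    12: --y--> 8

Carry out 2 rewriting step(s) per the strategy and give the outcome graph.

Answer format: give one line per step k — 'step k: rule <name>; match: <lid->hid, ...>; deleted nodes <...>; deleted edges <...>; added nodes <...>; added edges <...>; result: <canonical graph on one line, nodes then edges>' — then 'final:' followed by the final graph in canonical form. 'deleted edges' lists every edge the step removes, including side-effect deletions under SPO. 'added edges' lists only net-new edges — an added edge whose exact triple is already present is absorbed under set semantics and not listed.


step 1: rule r2; match: 0->7, 1->12, 2->8; deleted nodes 12; deleted edges (4,12,y); (12,8,y); added nodes 23, 24; added edges (8,7,x); (8,24,y); (24,23,y); result: nodes: 2:p, 4:p, 6:p, 7:q, 8:p, 9:p, 10:q, 13:q, 17:q, 22:q, 23:q, 24:q edges: (2,9,x); (4,22,y); (7,13,x); (7,22,y); (8,7,x); (8,7,y); (8,24,y); (9,10,x); (10,2,x); (10,4,x); (24,23,y)
step 2: rule r3; match: 0->7, 1->8, 2->2; deleted nodes 2, 7; deleted edges (2,9,x); (7,13,x); (7,22,y); (8,7,x); (8,7,y); (10,2,x); added nodes 25, 26; added edges (25,8,x); (25,26,y); result: nodes: 4:p, 6:p, 8:p, 9:p, 10:q, 13:q, 17:q, 22:q, 23:q, 24:q, 25:p, 26:q edges: (4,22,y); (8,24,y); (9,10,x); (10,4,x); (24,23,y); (25,8,x); (25,26,y)
final:
nodes: 4:p, 6:p, 8:p, 9:p, 10:q, 13:q, 17:q, 22:q, 23:q, 24:q, 25:p, 26:q
edges: (4,22,y); (8,24,y); (9,10,x); (10,4,x); (24,23,y); (25,8,x); (25,26,y)


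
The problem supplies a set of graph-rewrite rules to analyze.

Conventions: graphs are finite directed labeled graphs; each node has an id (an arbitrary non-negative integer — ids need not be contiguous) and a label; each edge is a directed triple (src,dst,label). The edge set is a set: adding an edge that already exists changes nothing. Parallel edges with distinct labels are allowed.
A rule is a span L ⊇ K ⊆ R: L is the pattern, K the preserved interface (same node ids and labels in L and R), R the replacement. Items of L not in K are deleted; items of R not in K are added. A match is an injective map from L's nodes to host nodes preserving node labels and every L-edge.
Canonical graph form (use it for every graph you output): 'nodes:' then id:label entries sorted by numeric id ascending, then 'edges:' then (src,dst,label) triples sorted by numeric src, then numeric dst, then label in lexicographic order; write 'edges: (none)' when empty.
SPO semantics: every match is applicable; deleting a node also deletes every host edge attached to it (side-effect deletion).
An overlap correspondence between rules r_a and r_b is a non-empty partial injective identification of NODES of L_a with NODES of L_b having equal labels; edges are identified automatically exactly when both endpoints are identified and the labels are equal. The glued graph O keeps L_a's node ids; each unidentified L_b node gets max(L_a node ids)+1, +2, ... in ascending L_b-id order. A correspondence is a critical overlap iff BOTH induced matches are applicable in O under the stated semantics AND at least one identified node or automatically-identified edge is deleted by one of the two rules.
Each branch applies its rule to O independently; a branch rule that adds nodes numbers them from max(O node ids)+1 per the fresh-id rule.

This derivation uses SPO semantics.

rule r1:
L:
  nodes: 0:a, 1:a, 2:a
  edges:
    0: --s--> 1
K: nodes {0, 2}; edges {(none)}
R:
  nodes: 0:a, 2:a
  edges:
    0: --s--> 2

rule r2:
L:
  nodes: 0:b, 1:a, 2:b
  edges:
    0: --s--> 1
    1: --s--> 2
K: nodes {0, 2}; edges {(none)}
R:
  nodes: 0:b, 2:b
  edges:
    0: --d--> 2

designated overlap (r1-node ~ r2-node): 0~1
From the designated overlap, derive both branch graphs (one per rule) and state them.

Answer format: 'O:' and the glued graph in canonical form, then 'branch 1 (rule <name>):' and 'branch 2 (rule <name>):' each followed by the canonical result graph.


O:
nodes: 0:a, 1:a, 2:a, 3:b, 4:b
edges: (0,1,s); (0,4,s); (3,0,s)
branch 1 (rule r1):
nodes: 0:a, 2:a, 3:b, 4:b
edges: (0,2,s); (0,4,s); (3,0,s)
branch 2 (rule r2):
nodes: 1:a, 2:a, 3:b, 4:b
edges: (3,4,d)


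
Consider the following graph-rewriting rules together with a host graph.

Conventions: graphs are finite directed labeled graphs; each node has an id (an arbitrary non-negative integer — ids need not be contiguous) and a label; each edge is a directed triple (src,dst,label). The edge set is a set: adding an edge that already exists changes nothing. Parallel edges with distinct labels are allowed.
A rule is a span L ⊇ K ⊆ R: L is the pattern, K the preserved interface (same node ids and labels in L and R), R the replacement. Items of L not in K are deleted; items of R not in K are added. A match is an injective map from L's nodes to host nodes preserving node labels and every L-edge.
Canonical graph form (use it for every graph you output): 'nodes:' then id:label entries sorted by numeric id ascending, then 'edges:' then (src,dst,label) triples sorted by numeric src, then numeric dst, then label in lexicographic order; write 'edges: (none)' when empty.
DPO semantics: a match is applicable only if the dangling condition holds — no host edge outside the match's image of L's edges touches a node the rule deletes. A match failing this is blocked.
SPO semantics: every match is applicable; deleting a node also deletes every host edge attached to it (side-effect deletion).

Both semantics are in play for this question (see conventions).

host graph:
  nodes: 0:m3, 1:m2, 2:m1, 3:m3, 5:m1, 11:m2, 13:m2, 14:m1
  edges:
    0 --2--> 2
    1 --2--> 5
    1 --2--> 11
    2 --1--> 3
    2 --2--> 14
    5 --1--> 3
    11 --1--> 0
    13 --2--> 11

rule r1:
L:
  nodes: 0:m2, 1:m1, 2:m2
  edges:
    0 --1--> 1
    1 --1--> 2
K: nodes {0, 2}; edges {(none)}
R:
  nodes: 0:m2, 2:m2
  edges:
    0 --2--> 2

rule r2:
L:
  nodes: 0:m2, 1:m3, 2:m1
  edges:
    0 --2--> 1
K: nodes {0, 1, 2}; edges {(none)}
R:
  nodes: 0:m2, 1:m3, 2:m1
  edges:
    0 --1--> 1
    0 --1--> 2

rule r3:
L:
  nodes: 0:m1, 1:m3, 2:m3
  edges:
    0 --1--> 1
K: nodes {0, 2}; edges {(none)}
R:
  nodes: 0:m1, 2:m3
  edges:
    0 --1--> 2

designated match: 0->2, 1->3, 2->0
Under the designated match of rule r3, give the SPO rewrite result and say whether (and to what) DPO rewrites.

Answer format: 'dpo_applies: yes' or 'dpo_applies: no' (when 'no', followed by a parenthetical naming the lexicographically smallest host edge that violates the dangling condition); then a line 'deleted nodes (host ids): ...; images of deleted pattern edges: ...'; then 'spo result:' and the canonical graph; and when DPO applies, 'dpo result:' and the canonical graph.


dpo_applies: no
(the rule deletes node 3, which keeps host edge (5,3,1) outside the match image — the dangling condition fails, DPO blocks; SPO proceeds and side-deletes such edges)
deleted nodes (host ids): 3; images of deleted pattern edges: (2,3,1)
spo result:
nodes: 0:m3, 1:m2, 2:m1, 5:m1, 11:m2, 13:m2, 14:m1
edges: (0,2,2); (1,5,2); (1,11,2); (2,0,1); (2,14,2); (11,0,1); (13,11,2)


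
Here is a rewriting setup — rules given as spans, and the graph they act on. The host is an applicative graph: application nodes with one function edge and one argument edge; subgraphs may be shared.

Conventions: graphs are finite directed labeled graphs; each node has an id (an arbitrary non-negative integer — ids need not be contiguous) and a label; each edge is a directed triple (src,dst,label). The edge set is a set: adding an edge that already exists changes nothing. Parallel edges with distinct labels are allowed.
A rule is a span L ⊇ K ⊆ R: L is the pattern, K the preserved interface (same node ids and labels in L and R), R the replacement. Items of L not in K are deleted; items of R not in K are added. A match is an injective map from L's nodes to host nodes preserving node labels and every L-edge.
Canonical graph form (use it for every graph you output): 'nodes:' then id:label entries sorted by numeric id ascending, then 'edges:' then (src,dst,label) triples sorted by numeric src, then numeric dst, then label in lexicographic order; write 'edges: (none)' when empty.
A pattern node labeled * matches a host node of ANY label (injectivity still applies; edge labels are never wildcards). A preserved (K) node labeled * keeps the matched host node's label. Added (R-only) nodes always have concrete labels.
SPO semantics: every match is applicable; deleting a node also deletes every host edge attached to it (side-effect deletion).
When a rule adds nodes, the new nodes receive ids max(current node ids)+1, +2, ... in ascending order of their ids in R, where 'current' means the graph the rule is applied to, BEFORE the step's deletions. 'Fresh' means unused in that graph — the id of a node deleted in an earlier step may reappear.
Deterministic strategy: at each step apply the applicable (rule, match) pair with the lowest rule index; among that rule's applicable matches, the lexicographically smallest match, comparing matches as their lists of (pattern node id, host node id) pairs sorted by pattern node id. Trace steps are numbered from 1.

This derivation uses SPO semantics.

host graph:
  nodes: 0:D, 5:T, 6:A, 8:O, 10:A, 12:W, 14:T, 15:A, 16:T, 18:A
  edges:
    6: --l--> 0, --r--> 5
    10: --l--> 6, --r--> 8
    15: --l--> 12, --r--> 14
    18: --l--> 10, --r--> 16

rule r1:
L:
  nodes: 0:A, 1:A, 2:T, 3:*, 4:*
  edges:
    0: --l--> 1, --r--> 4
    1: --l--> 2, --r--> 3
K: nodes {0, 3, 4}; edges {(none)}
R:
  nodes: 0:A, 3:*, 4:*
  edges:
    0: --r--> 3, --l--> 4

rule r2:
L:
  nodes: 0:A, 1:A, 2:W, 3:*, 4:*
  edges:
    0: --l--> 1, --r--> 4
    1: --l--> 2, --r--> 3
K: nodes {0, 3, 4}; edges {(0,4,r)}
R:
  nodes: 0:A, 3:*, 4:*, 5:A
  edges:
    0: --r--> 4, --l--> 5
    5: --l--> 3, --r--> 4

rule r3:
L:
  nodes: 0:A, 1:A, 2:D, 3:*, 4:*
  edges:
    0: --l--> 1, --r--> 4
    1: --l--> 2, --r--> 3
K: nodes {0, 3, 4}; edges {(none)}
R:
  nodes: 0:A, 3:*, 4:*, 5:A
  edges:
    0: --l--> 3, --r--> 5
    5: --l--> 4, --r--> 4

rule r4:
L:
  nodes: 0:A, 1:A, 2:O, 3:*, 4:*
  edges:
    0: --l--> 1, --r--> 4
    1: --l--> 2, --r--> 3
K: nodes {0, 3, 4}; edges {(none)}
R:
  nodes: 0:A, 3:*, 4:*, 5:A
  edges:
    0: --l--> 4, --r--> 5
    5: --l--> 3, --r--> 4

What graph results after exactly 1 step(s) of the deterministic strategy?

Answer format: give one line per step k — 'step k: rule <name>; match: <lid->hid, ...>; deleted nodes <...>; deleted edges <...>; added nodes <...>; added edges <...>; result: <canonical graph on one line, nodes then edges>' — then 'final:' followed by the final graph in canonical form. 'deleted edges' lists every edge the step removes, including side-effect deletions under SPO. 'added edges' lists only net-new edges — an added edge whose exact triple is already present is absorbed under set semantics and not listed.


step 1: rule r3; match: 0->10, 1->6, 2->0, 3->5, 4->8; deleted nodes 0, 6; deleted edges (6,0,l); (6,5,r); (10,6,l); (10,8,r); added nodes 19; added edges (10,5,l); (10,19,r); (19,8,l); (19,8,r); result: nodes: 5:T, 8:O, 10:A, 12:W, 14:T, 15:A, 16:T, 18:A, 19:A edges: (10,5,l); (10,19,r); (15,12,l); (15,14,r); (18,10,l); (18,16,r); (19,8,l); (19,8,r)
final:
nodes: 5:T, 8:O, 10:A, 12:W, 14:T, 15:A, 16:T, 18:A, 19:A
edges: (10,5,l); (10,19,r); (15,12,l); (15,14,r); (18,10,l); (18,16,r); (19,8,l); (19,8,r)


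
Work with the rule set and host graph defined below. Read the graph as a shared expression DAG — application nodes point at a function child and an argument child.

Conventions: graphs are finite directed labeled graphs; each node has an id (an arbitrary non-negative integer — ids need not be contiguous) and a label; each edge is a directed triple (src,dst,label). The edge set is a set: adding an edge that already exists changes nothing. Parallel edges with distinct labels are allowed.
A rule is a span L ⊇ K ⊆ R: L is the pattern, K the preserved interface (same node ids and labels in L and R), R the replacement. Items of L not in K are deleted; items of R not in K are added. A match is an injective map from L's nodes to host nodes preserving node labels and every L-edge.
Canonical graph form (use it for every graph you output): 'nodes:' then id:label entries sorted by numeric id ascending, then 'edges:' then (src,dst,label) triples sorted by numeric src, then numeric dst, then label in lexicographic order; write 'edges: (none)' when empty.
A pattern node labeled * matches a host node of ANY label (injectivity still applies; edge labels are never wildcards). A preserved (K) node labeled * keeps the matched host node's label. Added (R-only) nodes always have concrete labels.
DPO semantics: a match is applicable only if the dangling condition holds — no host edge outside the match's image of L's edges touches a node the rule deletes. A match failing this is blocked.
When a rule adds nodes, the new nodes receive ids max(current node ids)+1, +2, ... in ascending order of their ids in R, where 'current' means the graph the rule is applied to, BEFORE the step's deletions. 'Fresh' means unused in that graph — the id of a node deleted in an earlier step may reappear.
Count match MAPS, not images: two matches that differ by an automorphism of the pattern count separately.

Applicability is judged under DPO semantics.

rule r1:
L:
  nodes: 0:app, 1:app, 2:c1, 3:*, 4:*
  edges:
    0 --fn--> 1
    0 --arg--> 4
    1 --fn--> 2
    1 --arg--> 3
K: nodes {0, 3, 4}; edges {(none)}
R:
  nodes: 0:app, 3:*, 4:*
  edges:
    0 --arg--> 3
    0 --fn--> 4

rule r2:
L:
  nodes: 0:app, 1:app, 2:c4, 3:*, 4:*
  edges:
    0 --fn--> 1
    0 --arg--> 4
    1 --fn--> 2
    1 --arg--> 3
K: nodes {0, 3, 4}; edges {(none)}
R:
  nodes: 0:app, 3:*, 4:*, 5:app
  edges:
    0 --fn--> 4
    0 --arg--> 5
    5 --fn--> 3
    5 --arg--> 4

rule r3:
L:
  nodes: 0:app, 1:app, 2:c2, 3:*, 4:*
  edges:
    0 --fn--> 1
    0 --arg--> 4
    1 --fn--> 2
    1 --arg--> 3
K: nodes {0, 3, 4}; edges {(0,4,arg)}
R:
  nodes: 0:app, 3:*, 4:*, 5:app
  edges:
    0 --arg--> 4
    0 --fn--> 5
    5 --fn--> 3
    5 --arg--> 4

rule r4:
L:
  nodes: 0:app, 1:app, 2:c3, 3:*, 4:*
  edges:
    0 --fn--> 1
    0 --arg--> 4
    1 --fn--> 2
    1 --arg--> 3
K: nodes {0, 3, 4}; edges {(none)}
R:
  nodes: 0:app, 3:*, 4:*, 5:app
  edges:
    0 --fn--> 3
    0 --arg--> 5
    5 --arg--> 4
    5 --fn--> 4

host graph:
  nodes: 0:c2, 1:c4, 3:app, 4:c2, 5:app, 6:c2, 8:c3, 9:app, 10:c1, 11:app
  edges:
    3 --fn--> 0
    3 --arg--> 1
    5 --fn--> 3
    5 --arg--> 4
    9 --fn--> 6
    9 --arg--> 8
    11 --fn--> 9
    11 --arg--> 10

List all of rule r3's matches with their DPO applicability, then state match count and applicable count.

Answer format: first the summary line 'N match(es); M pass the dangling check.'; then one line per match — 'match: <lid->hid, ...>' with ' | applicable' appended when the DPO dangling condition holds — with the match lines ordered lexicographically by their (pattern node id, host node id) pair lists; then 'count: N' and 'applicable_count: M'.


2 match(es); 2 pass the dangling check.
match: 0->5, 1->3, 2->0, 3->1, 4->4 | applicable
match: 0->11, 1->9, 2->6, 3->8, 4->10 | applicable
count: 2
applicable_count: 2


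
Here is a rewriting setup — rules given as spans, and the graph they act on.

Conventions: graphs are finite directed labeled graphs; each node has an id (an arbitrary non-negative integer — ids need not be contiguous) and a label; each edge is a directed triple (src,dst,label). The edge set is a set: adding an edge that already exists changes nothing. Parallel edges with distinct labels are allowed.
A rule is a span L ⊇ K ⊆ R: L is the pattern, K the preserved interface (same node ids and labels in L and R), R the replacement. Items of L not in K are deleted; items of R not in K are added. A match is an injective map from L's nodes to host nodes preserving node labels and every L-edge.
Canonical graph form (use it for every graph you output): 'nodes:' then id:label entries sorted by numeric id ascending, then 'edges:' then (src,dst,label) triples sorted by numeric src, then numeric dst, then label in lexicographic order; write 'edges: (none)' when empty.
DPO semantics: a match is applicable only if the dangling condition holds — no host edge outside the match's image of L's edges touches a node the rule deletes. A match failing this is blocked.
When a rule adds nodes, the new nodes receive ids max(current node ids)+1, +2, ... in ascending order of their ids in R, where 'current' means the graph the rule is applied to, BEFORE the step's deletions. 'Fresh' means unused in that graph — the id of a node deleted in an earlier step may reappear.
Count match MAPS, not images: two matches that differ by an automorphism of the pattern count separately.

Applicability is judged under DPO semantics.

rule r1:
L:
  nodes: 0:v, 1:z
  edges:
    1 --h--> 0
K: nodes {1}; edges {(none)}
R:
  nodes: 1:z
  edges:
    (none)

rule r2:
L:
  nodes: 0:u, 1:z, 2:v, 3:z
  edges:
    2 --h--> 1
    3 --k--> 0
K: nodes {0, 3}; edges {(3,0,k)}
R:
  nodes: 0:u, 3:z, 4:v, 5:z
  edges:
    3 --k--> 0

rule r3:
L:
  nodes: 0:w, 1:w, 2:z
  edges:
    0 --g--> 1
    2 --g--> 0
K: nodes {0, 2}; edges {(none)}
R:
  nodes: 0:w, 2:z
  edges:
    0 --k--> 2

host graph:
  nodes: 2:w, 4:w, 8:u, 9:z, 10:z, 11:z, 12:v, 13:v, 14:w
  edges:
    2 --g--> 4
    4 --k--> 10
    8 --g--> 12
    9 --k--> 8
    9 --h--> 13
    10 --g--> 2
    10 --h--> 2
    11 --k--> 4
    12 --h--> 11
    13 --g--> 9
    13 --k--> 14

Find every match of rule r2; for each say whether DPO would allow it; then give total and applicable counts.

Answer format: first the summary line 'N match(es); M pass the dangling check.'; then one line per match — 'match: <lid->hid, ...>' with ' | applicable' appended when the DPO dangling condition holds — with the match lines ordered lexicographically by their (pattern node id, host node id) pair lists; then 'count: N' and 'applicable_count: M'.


1 match(es); 0 pass the dangling check.
match: 0->8, 1->11, 2->12, 3->9
count: 1
applicable_count: 0


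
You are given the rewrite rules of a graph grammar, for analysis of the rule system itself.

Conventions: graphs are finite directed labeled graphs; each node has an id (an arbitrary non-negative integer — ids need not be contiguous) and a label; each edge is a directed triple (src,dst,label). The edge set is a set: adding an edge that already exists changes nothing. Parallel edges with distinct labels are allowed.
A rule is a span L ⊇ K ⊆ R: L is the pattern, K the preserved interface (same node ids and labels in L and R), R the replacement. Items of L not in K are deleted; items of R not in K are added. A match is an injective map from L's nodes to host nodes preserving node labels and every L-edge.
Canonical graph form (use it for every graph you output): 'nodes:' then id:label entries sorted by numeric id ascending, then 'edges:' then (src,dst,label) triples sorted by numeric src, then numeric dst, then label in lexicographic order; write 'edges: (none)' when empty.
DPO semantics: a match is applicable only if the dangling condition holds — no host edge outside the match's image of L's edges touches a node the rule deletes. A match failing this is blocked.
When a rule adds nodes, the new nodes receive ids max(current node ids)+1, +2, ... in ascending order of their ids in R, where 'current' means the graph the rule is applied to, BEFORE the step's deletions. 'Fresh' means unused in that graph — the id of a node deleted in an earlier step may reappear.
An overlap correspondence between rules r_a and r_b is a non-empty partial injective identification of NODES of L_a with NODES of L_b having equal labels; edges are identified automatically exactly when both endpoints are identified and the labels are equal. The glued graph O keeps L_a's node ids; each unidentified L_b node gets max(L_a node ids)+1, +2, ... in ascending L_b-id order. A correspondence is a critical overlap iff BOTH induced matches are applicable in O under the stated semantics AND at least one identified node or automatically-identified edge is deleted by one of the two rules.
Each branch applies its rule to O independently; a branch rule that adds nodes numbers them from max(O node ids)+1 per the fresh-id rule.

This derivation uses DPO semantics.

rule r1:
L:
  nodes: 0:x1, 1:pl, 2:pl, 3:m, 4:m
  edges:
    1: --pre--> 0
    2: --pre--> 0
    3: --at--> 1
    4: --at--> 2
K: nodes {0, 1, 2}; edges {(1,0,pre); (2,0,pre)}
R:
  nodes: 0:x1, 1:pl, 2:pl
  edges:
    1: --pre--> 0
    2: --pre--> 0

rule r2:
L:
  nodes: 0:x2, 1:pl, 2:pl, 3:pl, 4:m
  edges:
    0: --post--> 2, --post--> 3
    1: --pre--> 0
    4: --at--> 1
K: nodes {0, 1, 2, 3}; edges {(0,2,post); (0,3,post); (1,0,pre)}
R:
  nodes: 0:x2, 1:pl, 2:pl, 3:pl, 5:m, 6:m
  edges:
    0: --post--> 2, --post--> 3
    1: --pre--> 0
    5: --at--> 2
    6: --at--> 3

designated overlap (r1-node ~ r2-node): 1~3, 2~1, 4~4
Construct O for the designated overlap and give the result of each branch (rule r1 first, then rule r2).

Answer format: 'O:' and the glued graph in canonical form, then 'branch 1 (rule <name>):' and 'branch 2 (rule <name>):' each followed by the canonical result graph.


O:
nodes: 0:x1, 1:pl, 2:pl, 3:m, 4:m, 5:x2, 6:pl
edges: (1,0,pre); (2,0,pre); (2,5,pre); (3,1,at); (4,2,at); (5,1,post); (5,6,post)
branch 1 (rule r1):
nodes: 0:x1, 1:pl, 2:pl, 5:x2, 6:pl
edges: (1,0,pre); (2,0,pre); (2,5,pre); (5,1,post); (5,6,post)
branch 2 (rule r2):
nodes: 0:x1, 1:pl, 2:pl, 3:m, 5:x2, 6:pl, 7:m, 8:m
edges: (1,0,pre); (2,0,pre); (2,5,pre); (3,1,at); (5,1,post); (5,6,post); (7,6,at); (8,1,at)
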